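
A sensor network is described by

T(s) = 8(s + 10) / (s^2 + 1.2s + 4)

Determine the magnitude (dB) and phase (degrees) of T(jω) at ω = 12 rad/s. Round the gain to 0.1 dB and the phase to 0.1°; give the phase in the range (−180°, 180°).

-1.0 dB, -123.9°

At s = jω = j12:
zero (s+10): 10 + j12 → |·| = √(10²+12²) = √244 ≈ 15.62, ∠ = arctan(12/10) ≈ 50.19°
quadratic: (j12)² + 1.2·j12 + 4 = -140 + j14.4 → |·| ≈ 140.74, ∠ ≈ 174.13°
|T| = 8 · 15.62 / 140.74 ≈ 0.88788
Gain = 20 log₁₀(0.88788) ≈ -1.03 dB
∠T = 50.19° − 174.13° = -123.94°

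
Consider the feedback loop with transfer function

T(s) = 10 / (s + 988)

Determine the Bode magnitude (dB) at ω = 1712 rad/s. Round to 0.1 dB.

-45.9 dB

At s = jω = j1712:
pole (s+988): 988 + j1712 → |·| = √(988²+1712²) = √3907088 ≈ 1976.6, ∠ = arctan(1712/988) ≈ 60.01°
|T| = 10 / 1976.6 ≈ 0.0050592
Gain = 20 log₁₀(0.0050592) ≈ -45.92 dB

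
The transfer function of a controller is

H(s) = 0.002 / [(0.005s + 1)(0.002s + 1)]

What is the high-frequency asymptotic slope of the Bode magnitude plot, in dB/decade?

-40 dB/decade

Each pole contributes −20 dB/decade at high frequency; each zero contributes +20 dB/decade.
Net: 0 zero(s) − 2 pole(s) → -40 dB/decade.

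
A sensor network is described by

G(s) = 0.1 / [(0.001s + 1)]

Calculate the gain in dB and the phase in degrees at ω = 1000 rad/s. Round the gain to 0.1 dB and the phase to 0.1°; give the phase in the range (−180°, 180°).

At ω = 1000 rad/s:
pole (1 + j1000·0.001) = 1 + j1 → |·| ≈ 1.4142, ∠ ≈ 45.00°
|G| = 0.1 · 1 / (1.4142) ≈ 0.070711
Gain = 20 log₁₀(0.070711) ≈ -23.01 dB
∠G = (0°) − (45.00°) = -45.00°

-23.0 dB, -45.0°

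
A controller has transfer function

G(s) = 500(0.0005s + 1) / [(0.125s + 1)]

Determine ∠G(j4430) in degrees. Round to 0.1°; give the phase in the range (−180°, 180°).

At ω = 4430 rad/s:
zero (1 + j4430·0.0005) = 1 + j2.215 → |·| ≈ 2.4303, ∠ ≈ 65.70°
pole (1 + j4430·0.125) = 1 + j553.75 → |·| ≈ 553.75, ∠ ≈ 89.90°
∠G = (65.70°) − (89.90°) = -24.20°

-24.2°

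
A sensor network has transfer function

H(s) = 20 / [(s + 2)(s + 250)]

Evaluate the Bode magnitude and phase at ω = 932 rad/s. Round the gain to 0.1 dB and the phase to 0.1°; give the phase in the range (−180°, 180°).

At s = jω = j932:
pole (s+2): 2 + j932 → |·| = √(2²+932²) = √868628 ≈ 932, ∠ = arctan(932/2) ≈ 89.88°
pole (s+250): 250 + j932 → |·| = √(250²+932²) = √931124 ≈ 964.95, ∠ = arctan(932/250) ≈ 74.98°
|H| = 20 / 8.9933e+05 ≈ 2.2239e-05
Gain = 20 log₁₀(2.2239e-05) ≈ -93.06 dB
∠H = 0.00° − 164.86° = -164.86°

-93.1 dB, -164.9°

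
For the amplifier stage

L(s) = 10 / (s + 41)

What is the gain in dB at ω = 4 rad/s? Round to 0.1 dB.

At s = jω = j4:
pole (s+41): 41 + j4 → |·| = √(41²+4²) = √1697 ≈ 41.195, ∠ = arctan(4/41) ≈ 5.57°
|L| = 10 / 41.195 ≈ 0.24275
Gain = 20 log₁₀(0.24275) ≈ -12.30 dB

-12.3 dB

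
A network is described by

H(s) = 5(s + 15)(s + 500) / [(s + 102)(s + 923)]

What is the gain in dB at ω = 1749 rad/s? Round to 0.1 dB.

13.2 dB

At s = jω = j1749:
zero (s+15): 15 + j1749 → |·| = √(15²+1749²) = √3059226 ≈ 1749.1, ∠ = arctan(1749/15) ≈ 89.51°
zero (s+500): 500 + j1749 → |·| = √(500²+1749²) = √3309001 ≈ 1819.1, ∠ = arctan(1749/500) ≈ 74.05°
pole (s+102): 102 + j1749 → |·| = √(102²+1749²) = √3069405 ≈ 1752, ∠ = arctan(1749/102) ≈ 86.66°
pole (s+923): 923 + j1749 → |·| = √(923²+1749²) = √3910930 ≈ 1977.6, ∠ = arctan(1749/923) ≈ 62.18°
|H| = 5 · 3.1818e+06 / 3.4648e+06 ≈ 4.5916
Gain = 20 log₁₀(4.5916) ≈ 13.24 dB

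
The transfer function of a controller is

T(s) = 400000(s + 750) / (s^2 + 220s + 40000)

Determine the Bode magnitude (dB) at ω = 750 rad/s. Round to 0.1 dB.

57.8 dB

At s = jω = j750:
zero (s+750): 750 + j750 → |·| = √(750²+750²) = √1125000 ≈ 1060.7, ∠ = arctan(750/750) ≈ 45.00°
quadratic: (j750)² + 220·j750 + 40000 = -522500 + j165000 → |·| ≈ 5.4793e+05, ∠ ≈ 162.47°
|T| = 400000 · 1060.7 / 5.4793e+05 ≈ 774.33
Gain = 20 log₁₀(774.33) ≈ 57.78 dB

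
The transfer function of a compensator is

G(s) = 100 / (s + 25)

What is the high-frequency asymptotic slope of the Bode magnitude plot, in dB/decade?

Each pole contributes −20 dB/decade at high frequency; each zero contributes +20 dB/decade.
Net: 0 zero(s) − 1 pole(s) → -20 dB/decade.

-20 dB/decade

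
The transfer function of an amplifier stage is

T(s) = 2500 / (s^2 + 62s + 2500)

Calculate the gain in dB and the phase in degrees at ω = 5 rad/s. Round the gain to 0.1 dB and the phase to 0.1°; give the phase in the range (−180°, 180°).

0.0 dB, -7.1°

At s = jω = j5:
quadratic: (j5)² + 62·j5 + 2500 = 2475 + j310 → |·| ≈ 2494.3, ∠ ≈ 7.14°
|T| = 2500 / 2494.3 ≈ 1.0023
Gain = 20 log₁₀(1.0023) ≈ 0.02 dB
∠T = 0.00° − 7.14° = -7.14°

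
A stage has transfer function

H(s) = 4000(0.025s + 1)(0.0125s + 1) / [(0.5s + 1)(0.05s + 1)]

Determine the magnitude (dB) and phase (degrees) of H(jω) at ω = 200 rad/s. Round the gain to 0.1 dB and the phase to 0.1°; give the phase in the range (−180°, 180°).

At ω = 200 rad/s:
zero (1 + j200·0.025) = 1 + j5 → |·| ≈ 5.099, ∠ ≈ 78.69°
zero (1 + j200·0.0125) = 1 + j2.5 → |·| ≈ 2.6926, ∠ ≈ 68.20°
pole (1 + j200·0.5) = 1 + j100 → |·| ≈ 100, ∠ ≈ 89.43°
pole (1 + j200·0.05) = 1 + j10 → |·| ≈ 10.05, ∠ ≈ 84.29°
|H| = 4000 · 5.099 · 2.6926 / (100 · 10.05) ≈ 54.645
Gain = 20 log₁₀(54.645) ≈ 34.75 dB
∠H = (78.69° + 68.20°) − (89.43° + 84.29°) = -26.83°

34.8 dB, -26.8°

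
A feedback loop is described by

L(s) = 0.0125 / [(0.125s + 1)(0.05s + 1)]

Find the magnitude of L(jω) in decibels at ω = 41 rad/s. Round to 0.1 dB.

-59.6 dB

At ω = 41 rad/s:
pole (1 + j41·0.125) = 1 + j5.125 → |·| ≈ 5.2216, ∠ ≈ 78.96°
pole (1 + j41·0.05) = 1 + j2.05 → |·| ≈ 2.2809, ∠ ≈ 64.00°
|L| = 0.0125 · 1 / (5.2216 · 2.2809) ≈ 0.0010495
Gain = 20 log₁₀(0.0010495) ≈ -59.58 dB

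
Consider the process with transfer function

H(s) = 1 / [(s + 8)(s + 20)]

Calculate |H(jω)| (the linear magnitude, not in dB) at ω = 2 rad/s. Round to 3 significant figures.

0.00603

At s = jω = j2:
pole (s+8): 8 + j2 → |·| = √(8²+2²) = √68 ≈ 8.2462, ∠ = arctan(2/8) ≈ 14.04°
pole (s+20): 20 + j2 → |·| = √(20²+2²) = √404 ≈ 20.1, ∠ = arctan(2/20) ≈ 5.71°
|H| = 1 / 165.75 ≈ 0.0060332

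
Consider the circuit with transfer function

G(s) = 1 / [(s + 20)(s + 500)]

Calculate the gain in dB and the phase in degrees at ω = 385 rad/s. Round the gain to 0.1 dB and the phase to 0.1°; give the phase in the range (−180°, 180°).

At s = jω = j385:
pole (s+20): 20 + j385 → |·| = √(20²+385²) = √148625 ≈ 385.52, ∠ = arctan(385/20) ≈ 87.03°
pole (s+500): 500 + j385 → |·| = √(500²+385²) = √398225 ≈ 631.05, ∠ = arctan(385/500) ≈ 37.60°
|G| = 1 / 2.4328e+05 ≈ 4.1105e-06
Gain = 20 log₁₀(4.1105e-06) ≈ -107.72 dB
∠G = 0.00° − 124.63° = -124.63°

-107.7 dB, -124.6°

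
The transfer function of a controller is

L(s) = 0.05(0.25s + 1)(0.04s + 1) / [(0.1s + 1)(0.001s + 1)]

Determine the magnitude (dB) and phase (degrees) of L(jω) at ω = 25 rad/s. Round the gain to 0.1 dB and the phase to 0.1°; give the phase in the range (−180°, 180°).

-15.6 dB, 56.3°

At ω = 25 rad/s:
zero (1 + j25·0.25) = 1 + j6.25 → |·| ≈ 6.3295, ∠ ≈ 80.91°
zero (1 + j25·0.04) = 1 + j1 → |·| ≈ 1.4142, ∠ ≈ 45.00°
pole (1 + j25·0.1) = 1 + j2.5 → |·| ≈ 2.6926, ∠ ≈ 68.20°
pole (1 + j25·0.001) = 1 + j0.025 → |·| ≈ 1.0003, ∠ ≈ 1.43°
|L| = 0.05 · 6.3295 · 1.4142 / (2.6926 · 1.0003) ≈ 0.16617
Gain = 20 log₁₀(0.16617) ≈ -15.59 dB
∠L = (80.91° + 45.00°) − (68.20° + 1.43°) = 56.28°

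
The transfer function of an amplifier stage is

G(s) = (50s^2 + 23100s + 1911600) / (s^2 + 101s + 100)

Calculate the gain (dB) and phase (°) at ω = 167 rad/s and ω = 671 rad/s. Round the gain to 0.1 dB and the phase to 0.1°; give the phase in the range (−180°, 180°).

Substitute s = j167:
Numerator: 50(j167)^2 + 23100(j167) + 1911600 = 517150 + j3857700
Denominator: (j167)^2 + 101(j167) + 100 = -27789 + j16867
|N| = √(517150² + 3857700²) ≈ 3.8922e+06, ∠N ≈ 82.36°
|D| = √(27789² + 16867²) ≈ 32507, ∠D ≈ 148.74°
|G| = 3.8922e+06 / 32507 ≈ 119.73
Gain = 20 log₁₀(119.73) ≈ 41.56 dB
∠G = 82.36° − 148.74° = -66.38°

Substitute s = j671:
Numerator: 50(j671)^2 + 23100(j671) + 1911600 = -20600450 + j15500100
Denominator: (j671)^2 + 101(j671) + 100 = -450141 + j67771
|N| = √(20600450² + 15500100²) ≈ 2.578e+07, ∠N ≈ 143.04°
|D| = √(450141² + 67771²) ≈ 4.5521e+05, ∠D ≈ 171.44°
|G| = 2.578e+07 / 4.5521e+05 ≈ 56.633
Gain = 20 log₁₀(56.633) ≈ 35.06 dB
∠G = 143.04° − 171.44° = -28.40°

ω = 167: 41.6 dB, -66.4°; ω = 671: 35.1 dB, -28.4°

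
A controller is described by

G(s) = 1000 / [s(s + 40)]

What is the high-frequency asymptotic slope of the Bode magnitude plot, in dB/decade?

-40 dB/decade

Each pole contributes −20 dB/decade at high frequency; each zero contributes +20 dB/decade.
Net: 0 zero(s) − 2 pole(s) → -40 dB/decade.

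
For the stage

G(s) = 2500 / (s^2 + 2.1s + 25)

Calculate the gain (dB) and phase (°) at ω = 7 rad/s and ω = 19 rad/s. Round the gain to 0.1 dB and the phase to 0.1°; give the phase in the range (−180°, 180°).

At s = jω = j7:
quadratic: (j7)² + 2.1·j7 + 25 = -24 + j14.7 → |·| ≈ 28.144, ∠ ≈ 148.51°
|G| = 2500 / 28.144 ≈ 88.829
Gain = 20 log₁₀(88.829) ≈ 38.97 dB
∠G = 0.00° − 148.51° = -148.51°

At s = jω = j19:
quadratic: (j19)² + 2.1·j19 + 25 = -336 + j39.9 → |·| ≈ 338.36, ∠ ≈ 173.23°
|G| = 2500 / 338.36 ≈ 7.3886
Gain = 20 log₁₀(7.3886) ≈ 17.37 dB
∠G = 0.00° − 173.23° = -173.23°

ω = 7: 39.0 dB, -148.5°; ω = 19: 17.4 dB, -173.2°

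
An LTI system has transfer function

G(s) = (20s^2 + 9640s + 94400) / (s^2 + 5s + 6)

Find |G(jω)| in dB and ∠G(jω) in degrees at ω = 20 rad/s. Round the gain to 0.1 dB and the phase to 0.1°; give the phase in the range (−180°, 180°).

54.3 dB, -99.9°

Substitute s = j20:
Numerator: 20(j20)^2 + 9640(j20) + 94400 = 86400 + j192800
Denominator: (j20)^2 + 5(j20) + 6 = -394 + j100
|N| = √(86400² + 192800²) ≈ 2.1127e+05, ∠N ≈ 65.86°
|D| = √(394² + 100²) ≈ 406.49, ∠D ≈ 165.76°
|G| = 2.1127e+05 / 406.49 ≈ 519.74
Gain = 20 log₁₀(519.74) ≈ 54.32 dB
∠G = 65.86° − 165.76° = -99.90°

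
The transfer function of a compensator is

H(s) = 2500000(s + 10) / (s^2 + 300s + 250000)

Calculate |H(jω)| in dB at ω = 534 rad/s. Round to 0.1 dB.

At s = jω = j534:
zero (s+10): 10 + j534 → |·| = √(10²+534²) = √285256 ≈ 534.09, ∠ = arctan(534/10) ≈ 88.93°
quadratic: (j534)² + 300·j534 + 250000 = -35156 + j160200 → |·| ≈ 1.6401e+05, ∠ ≈ 102.38°
|H| = 2500000 · 534.09 / 1.6401e+05 ≈ 8141.1
Gain = 20 log₁₀(8141.1) ≈ 78.21 dB

78.2 dB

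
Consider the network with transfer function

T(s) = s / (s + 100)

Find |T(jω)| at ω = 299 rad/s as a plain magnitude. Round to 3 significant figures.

0.948

At s = jω = j299:
zero at origin: s = j299 → |·| = 299, ∠ = 90.00°
pole (s+100): 100 + j299 → |·| = √(100²+299²) = √99401 ≈ 315.28, ∠ = arctan(299/100) ≈ 71.51°
|T| = 1 · 299 / 315.28 ≈ 0.94836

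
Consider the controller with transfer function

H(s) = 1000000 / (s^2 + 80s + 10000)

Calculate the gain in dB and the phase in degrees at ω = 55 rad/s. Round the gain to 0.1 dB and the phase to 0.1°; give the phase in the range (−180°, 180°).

At s = jω = j55:
quadratic: (j55)² + 80·j55 + 10000 = 6975 + j4400 → |·| ≈ 8246.9, ∠ ≈ 32.24°
|H| = 1000000 / 8246.9 ≈ 121.26
Gain = 20 log₁₀(121.26) ≈ 41.67 dB
∠H = 0.00° − 32.24° = -32.24°

41.7 dB, -32.2°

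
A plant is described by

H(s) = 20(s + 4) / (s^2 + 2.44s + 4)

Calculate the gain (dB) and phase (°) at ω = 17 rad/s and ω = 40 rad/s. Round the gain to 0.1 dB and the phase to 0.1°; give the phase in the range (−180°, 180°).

At s = jω = j17:
zero (s+4): 4 + j17 → |·| = √(4²+17²) = √305 ≈ 17.464, ∠ = arctan(17/4) ≈ 76.76°
quadratic: (j17)² + 2.44·j17 + 4 = -285 + j41.48 → |·| ≈ 288, ∠ ≈ 171.72°
|H| = 20 · 17.464 / 288 ≈ 1.2128
Gain = 20 log₁₀(1.2128) ≈ 1.68 dB
∠H = 76.76° − 171.72° = -94.96°

At s = jω = j40:
zero (s+4): 4 + j40 → |·| = √(4²+40²) = √1616 ≈ 40.2, ∠ = arctan(40/4) ≈ 84.29°
quadratic: (j40)² + 2.44·j40 + 4 = -1596 + j97.6 → |·| ≈ 1599, ∠ ≈ 176.50°
|H| = 20 · 40.2 / 1599 ≈ 0.50281
Gain = 20 log₁₀(0.50281) ≈ -5.97 dB
∠H = 84.29° − 176.50° = -92.21°

ω = 17: 1.7 dB, -95.0°; ω = 40: -6.0 dB, -92.2°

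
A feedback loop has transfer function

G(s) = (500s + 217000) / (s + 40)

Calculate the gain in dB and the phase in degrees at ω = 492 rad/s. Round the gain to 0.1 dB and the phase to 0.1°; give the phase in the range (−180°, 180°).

56.5 dB, -36.8°

Substitute s = j492:
Numerator: 500(j492) + 217000 = 217000 + j246000
Denominator: (j492) + 40 = 40 + j492
|N| = √(217000² + 246000²) ≈ 3.2803e+05, ∠N ≈ 48.58°
|D| = √(40² + 492²) ≈ 493.62, ∠D ≈ 85.35°
|G| = 3.2803e+05 / 493.62 ≈ 664.54
Gain = 20 log₁₀(664.54) ≈ 56.45 dB
∠G = 48.58° − 85.35° = -36.77°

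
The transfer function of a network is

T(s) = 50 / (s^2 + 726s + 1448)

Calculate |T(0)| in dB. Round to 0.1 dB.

-29.2 dB

T(0) = 50 / 1448 ≈ 0.03453
20 log₁₀(0.03453) ≈ -29.24 dB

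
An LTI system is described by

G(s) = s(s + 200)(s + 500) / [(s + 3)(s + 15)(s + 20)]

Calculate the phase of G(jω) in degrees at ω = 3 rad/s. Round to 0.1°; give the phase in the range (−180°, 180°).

At s = jω = j3:
zero (s+200): 200 + j3 → |·| = √(200²+3²) = √40009 ≈ 200.02, ∠ = arctan(3/200) ≈ 0.86°
zero (s+500): 500 + j3 → |·| = √(500²+3²) = √250009 ≈ 500.01, ∠ = arctan(3/500) ≈ 0.34°
zero at origin: s = j3 → |·| = 3, ∠ = 90.00°
pole (s+3): 3 + j3 → |·| = √(3²+3²) = √18 ≈ 4.2426, ∠ = arctan(3/3) ≈ 45.00°
pole (s+15): 15 + j3 → |·| = √(15²+3²) = √234 ≈ 15.297, ∠ = arctan(3/15) ≈ 11.31°
pole (s+20): 20 + j3 → |·| = √(20²+3²) = √409 ≈ 20.224, ∠ = arctan(3/20) ≈ 8.53°
∠G = 91.20° − 64.84° = 26.36°

26.4°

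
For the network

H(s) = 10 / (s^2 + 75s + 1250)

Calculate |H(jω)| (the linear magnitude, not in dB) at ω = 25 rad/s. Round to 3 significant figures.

Substitute s = j25:
Numerator: 10 = 10 + j0
Denominator: (j25)^2 + 75(j25) + 1250 = 625 + j1875
|N| = √(10² + 0²) ≈ 10, ∠N ≈ 0.00°
|D| = √(625² + 1875²) ≈ 1976.4, ∠D ≈ 71.57°
|H| = 10 / 1976.4 ≈ 0.0050597

0.00506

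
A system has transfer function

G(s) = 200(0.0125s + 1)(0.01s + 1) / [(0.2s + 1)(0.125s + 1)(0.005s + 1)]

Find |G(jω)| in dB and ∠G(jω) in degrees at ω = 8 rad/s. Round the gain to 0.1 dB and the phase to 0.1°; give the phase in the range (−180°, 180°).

At ω = 8 rad/s:
zero (1 + j8·0.0125) = 1 + j0.1 → |·| ≈ 1.005, ∠ ≈ 5.71°
zero (1 + j8·0.01) = 1 + j0.08 → |·| ≈ 1.0032, ∠ ≈ 4.57°
pole (1 + j8·0.2) = 1 + j1.6 → |·| ≈ 1.8868, ∠ ≈ 57.99°
pole (1 + j8·0.125) = 1 + j1 → |·| ≈ 1.4142, ∠ ≈ 45.00°
pole (1 + j8·0.005) = 1 + j0.04 → |·| ≈ 1.0008, ∠ ≈ 2.29°
|G| = 200 · 1.005 · 1.0032 / (1.8868 · 1.4142 · 1.0008) ≈ 75.509
Gain = 20 log₁₀(75.509) ≈ 37.56 dB
∠G = (5.71° + 4.57°) − (57.99° + 45.00° + 2.29°) = -95.00°

37.6 dB, -95.0°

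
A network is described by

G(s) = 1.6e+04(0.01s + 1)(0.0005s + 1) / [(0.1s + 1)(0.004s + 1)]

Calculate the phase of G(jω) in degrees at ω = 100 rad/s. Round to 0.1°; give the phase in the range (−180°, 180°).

At ω = 100 rad/s:
zero (1 + j100·0.01) = 1 + j1 → |·| ≈ 1.4142, ∠ ≈ 45.00°
zero (1 + j100·0.0005) = 1 + j0.05 → |·| ≈ 1.0012, ∠ ≈ 2.86°
pole (1 + j100·0.1) = 1 + j10 → |·| ≈ 10.05, ∠ ≈ 84.29°
pole (1 + j100·0.004) = 1 + j0.4 → |·| ≈ 1.077, ∠ ≈ 21.80°
∠G = (45.00° + 2.86°) − (84.29° + 21.80°) = -58.23°

-58.2°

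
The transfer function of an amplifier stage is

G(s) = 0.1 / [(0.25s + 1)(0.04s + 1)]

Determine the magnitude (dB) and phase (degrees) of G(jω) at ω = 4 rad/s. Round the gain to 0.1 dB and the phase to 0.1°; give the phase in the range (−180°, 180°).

At ω = 4 rad/s:
pole (1 + j4·0.25) = 1 + j1 → |·| ≈ 1.4142, ∠ ≈ 45.00°
pole (1 + j4·0.04) = 1 + j0.16 → |·| ≈ 1.0127, ∠ ≈ 9.09°
|G| = 0.1 · 1 / (1.4142 · 1.0127) ≈ 0.069825
Gain = 20 log₁₀(0.069825) ≈ -23.12 dB
∠G = (0°) − (45.00° + 9.09°) = -54.09°

-23.1 dB, -54.1°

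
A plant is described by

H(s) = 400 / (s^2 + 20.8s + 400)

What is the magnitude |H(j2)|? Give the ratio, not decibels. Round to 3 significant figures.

1.00

At s = jω = j2:
quadratic: (j2)² + 20.8·j2 + 400 = 396 + j41.6 → |·| ≈ 398.18, ∠ ≈ 6.00°
|H| = 400 / 398.18 ≈ 1.0046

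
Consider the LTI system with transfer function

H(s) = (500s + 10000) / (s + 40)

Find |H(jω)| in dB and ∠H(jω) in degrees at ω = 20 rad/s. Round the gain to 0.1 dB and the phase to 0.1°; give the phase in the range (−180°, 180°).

Substitute s = j20:
Numerator: 500(j20) + 10000 = 10000 + j10000
Denominator: (j20) + 40 = 40 + j20
|N| = √(10000² + 10000²) ≈ 14142, ∠N ≈ 45.00°
|D| = √(40² + 20²) ≈ 44.721, ∠D ≈ 26.57°
|H| = 14142 / 44.721 ≈ 316.23
Gain = 20 log₁₀(316.23) ≈ 50.00 dB
∠H = 45.00° − 26.57° = 18.43°

50.0 dB, 18.4°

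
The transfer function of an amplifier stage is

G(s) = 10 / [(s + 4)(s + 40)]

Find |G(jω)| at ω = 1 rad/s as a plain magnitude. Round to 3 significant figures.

At s = jω = j1:
pole (s+4): 4 + j1 → |·| = √(4²+1²) = √17 ≈ 4.1231, ∠ = arctan(1/4) ≈ 14.04°
pole (s+40): 40 + j1 → |·| = √(40²+1²) = √1601 ≈ 40.012, ∠ = arctan(1/40) ≈ 1.43°
|G| = 10 / 164.97 ≈ 0.060617

0.0606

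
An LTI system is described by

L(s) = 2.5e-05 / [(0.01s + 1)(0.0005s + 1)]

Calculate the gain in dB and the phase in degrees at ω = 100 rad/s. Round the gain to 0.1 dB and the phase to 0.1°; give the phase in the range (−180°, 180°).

At ω = 100 rad/s:
pole (1 + j100·0.01) = 1 + j1 → |·| ≈ 1.4142, ∠ ≈ 45.00°
pole (1 + j100·0.0005) = 1 + j0.05 → |·| ≈ 1.0012, ∠ ≈ 2.86°
|L| = 2.5e-05 · 1 / (1.4142 · 1.0012) ≈ 1.7657e-05
Gain = 20 log₁₀(1.7657e-05) ≈ -95.06 dB
∠L = (0°) − (45.00° + 2.86°) = -47.86°

-95.1 dB, -47.9°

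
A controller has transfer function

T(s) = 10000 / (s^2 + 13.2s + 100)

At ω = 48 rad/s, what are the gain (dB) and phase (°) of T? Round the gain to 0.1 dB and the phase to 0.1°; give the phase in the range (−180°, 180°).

12.8 dB, -164.0°

At s = jω = j48:
quadratic: (j48)² + 13.2·j48 + 100 = -2204 + j633.6 → |·| ≈ 2293.3, ∠ ≈ 163.96°
|T| = 10000 / 2293.3 ≈ 4.3605
Gain = 20 log₁₀(4.3605) ≈ 12.79 dB
∠T = 0.00° − 163.96° = -163.96°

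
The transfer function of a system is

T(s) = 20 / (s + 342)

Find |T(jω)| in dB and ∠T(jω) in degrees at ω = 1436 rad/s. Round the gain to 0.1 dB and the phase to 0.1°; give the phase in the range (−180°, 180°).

-37.4 dB, -76.6°

Substitute s = j1436:
Numerator: 20 = 20 + j0
Denominator: (j1436) + 342 = 342 + j1436
|N| = √(20² + 0²) ≈ 20, ∠N ≈ 0.00°
|D| = √(342² + 1436²) ≈ 1476.2, ∠D ≈ 76.60°
|T| = 20 / 1476.2 ≈ 0.013548
Gain = 20 log₁₀(0.013548) ≈ -37.36 dB
∠T = 0.00° − 76.60° = -76.60°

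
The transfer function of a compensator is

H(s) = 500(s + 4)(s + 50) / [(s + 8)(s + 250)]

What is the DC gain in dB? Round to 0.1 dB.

H(0) = 500·4·50 / (8·250) = 50
20 log₁₀(50) ≈ 33.98 dB

34.0 dB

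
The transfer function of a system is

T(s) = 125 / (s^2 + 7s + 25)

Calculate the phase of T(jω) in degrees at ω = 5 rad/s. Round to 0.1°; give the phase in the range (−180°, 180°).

-90.0°

At s = jω = j5:
quadratic: (j5)² + 7·j5 + 25 = 0 + j35 → |·| ≈ 35, ∠ ≈ 90.00°
∠T = 0.00° − 90.00° = -90.00°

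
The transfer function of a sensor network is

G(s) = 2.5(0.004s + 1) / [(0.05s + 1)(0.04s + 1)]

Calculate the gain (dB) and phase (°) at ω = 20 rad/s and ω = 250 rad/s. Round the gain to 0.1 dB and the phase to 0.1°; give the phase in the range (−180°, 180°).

At ω = 20 rad/s:
zero (1 + j20·0.004) = 1 + j0.08 → |·| ≈ 1.0032, ∠ ≈ 4.57°
pole (1 + j20·0.05) = 1 + j1 → |·| ≈ 1.4142, ∠ ≈ 45.00°
pole (1 + j20·0.04) = 1 + j0.8 → |·| ≈ 1.2806, ∠ ≈ 38.66°
|G| = 2.5 · 1.0032 / (1.4142 · 1.2806) ≈ 1.3849
Gain = 20 log₁₀(1.3849) ≈ 2.83 dB
∠G = (4.57°) − (45.00° + 38.66°) = -79.09°

At ω = 250 rad/s:
zero (1 + j250·0.004) = 1 + j1 → |·| ≈ 1.4142, ∠ ≈ 45.00°
pole (1 + j250·0.05) = 1 + j12.5 → |·| ≈ 12.54, ∠ ≈ 85.43°
pole (1 + j250·0.04) = 1 + j10 → |·| ≈ 10.05, ∠ ≈ 84.29°
|G| = 2.5 · 1.4142 / (12.54 · 10.05) ≈ 0.028054
Gain = 20 log₁₀(0.028054) ≈ -31.04 dB
∠G = (45.00°) − (85.43° + 84.29°) = -124.72°

ω = 20: 2.8 dB, -79.1°; ω = 250: -31.0 dB, -124.7°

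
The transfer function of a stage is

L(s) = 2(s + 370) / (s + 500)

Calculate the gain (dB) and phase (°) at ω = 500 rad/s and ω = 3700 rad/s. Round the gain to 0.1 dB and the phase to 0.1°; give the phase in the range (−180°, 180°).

At s = jω = j500:
zero (s+370): 370 + j500 → |·| = √(370²+500²) = √386900 ≈ 622.01, ∠ = arctan(500/370) ≈ 53.50°
pole (s+500): 500 + j500 → |·| = √(500²+500²) = √500000 ≈ 707.11, ∠ = arctan(500/500) ≈ 45.00°
|L| = 2 · 622.01 / 707.11 ≈ 1.7593
Gain = 20 log₁₀(1.7593) ≈ 4.91 dB
∠L = 53.50° − 45.00° = 8.50°

At s = jω = j3700:
zero (s+370): 370 + j3700 → |·| = √(370²+3700²) = √13826900 ≈ 3718.5, ∠ = arctan(3700/370) ≈ 84.29°
pole (s+500): 500 + j3700 → |·| = √(500²+3700²) = √13940000 ≈ 3733.6, ∠ = arctan(3700/500) ≈ 82.30°
|L| = 2 · 3718.5 / 3733.6 ≈ 1.9919
Gain = 20 log₁₀(1.9919) ≈ 5.99 dB
∠L = 84.29° − 82.30° = 1.99°

ω = 500: 4.9 dB, 8.5°; ω = 3700: 6.0 dB, 2.0°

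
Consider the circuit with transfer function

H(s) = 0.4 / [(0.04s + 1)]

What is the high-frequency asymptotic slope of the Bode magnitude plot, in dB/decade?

Each pole contributes −20 dB/decade at high frequency; each zero contributes +20 dB/decade.
Net: 0 zero(s) − 1 pole(s) → -20 dB/decade.

-20 dB/decade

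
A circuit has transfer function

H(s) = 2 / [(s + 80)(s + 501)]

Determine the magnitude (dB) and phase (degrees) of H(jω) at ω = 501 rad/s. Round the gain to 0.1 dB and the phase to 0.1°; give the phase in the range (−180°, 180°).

At s = jω = j501:
pole (s+80): 80 + j501 → |·| = √(80²+501²) = √257401 ≈ 507.35, ∠ = arctan(501/80) ≈ 80.93°
pole (s+501): 501 + j501 → |·| = √(501²+501²) = √502002 ≈ 708.52, ∠ = arctan(501/501) ≈ 45.00°
|H| = 2 / 3.5947e+05 ≈ 5.5637e-06
Gain = 20 log₁₀(5.5637e-06) ≈ -105.09 dB
∠H = 0.00° − 125.93° = -125.93°

-105.1 dB, -125.9°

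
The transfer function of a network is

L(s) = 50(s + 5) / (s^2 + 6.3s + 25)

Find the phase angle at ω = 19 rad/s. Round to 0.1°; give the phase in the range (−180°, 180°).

At s = jω = j19:
zero (s+5): 5 + j19 → |·| = √(5²+19²) = √386 ≈ 19.647, ∠ = arctan(19/5) ≈ 75.26°
quadratic: (j19)² + 6.3·j19 + 25 = -336 + j119.7 → |·| ≈ 356.68, ∠ ≈ 160.39°
∠L = 75.26° − 160.39° = -85.13°

-85.1°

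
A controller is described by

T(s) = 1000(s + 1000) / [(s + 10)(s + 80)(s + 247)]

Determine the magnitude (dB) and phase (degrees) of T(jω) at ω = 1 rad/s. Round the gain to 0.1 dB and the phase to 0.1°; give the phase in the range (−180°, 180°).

14.0 dB, -6.6°

At s = jω = j1:
zero (s+1000): 1000 + j1 → |·| = √(1000²+1²) = √1000001 ≈ 1000, ∠ = arctan(1/1000) ≈ 0.06°
pole (s+10): 10 + j1 → |·| = √(10²+1²) = √101 ≈ 10.05, ∠ = arctan(1/10) ≈ 5.71°
pole (s+80): 80 + j1 → |·| = √(80²+1²) = √6401 ≈ 80.006, ∠ = arctan(1/80) ≈ 0.72°
pole (s+247): 247 + j1 → |·| = √(247²+1²) = √61010 ≈ 247, ∠ = arctan(1/247) ≈ 0.23°
|T| = 1000 · 1000 / 1.986e+05 ≈ 5.0352
Gain = 20 log₁₀(5.0352) ≈ 14.04 dB
∠T = 0.06° − 6.66° = -6.60°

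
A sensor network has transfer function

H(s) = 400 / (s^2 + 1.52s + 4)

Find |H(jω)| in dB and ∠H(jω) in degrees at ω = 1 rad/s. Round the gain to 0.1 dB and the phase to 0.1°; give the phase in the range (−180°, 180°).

41.5 dB, -26.9°

At s = jω = j1:
quadratic: (j1)² + 1.52·j1 + 4 = 3 + j1.52 → |·| ≈ 3.3631, ∠ ≈ 26.87°
|H| = 400 / 3.3631 ≈ 118.94
Gain = 20 log₁₀(118.94) ≈ 41.51 dB
∠H = 0.00° − 26.87° = -26.87°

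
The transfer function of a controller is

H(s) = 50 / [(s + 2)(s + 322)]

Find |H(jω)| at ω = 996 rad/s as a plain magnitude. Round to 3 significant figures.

At s = jω = j996:
pole (s+2): 2 + j996 → |·| = √(2²+996²) = √992020 ≈ 996, ∠ = arctan(996/2) ≈ 89.88°
pole (s+322): 322 + j996 → |·| = √(322²+996²) = √1095700 ≈ 1046.8, ∠ = arctan(996/322) ≈ 72.08°
|H| = 50 / 1.0426e+06 ≈ 4.7957e-05

4.80e-05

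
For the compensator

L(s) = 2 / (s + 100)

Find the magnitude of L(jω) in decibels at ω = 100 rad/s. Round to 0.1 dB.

Substitute s = j100:
Numerator: 2 = 2 + j0
Denominator: (j100) + 100 = 100 + j100
|N| = √(2² + 0²) ≈ 2, ∠N ≈ 0.00°
|D| = √(100² + 100²) ≈ 141.42, ∠D ≈ 45.00°
|L| = 2 / 141.42 ≈ 0.014142
Gain = 20 log₁₀(0.014142) ≈ -36.99 dB

-37.0 dB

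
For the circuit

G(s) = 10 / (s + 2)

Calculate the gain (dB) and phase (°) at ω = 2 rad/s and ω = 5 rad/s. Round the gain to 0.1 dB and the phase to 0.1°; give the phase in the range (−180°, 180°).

At s = jω = j2:
pole (s+2): 2 + j2 → |·| = √(2²+2²) = √8 ≈ 2.8284, ∠ = arctan(2/2) ≈ 45.00°
|G| = 10 / 2.8284 ≈ 3.5356
Gain = 20 log₁₀(3.5356) ≈ 10.97 dB
∠G = 0.00° − 45.00° = -45.00°

At s = jω = j5:
pole (s+2): 2 + j5 → |·| = √(2²+5²) = √29 ≈ 5.3852, ∠ = arctan(5/2) ≈ 68.20°
|G| = 10 / 5.3852 ≈ 1.8569
Gain = 20 log₁₀(1.8569) ≈ 5.38 dB
∠G = 0.00° − 68.20° = -68.20°

ω = 2: 11.0 dB, -45.0°; ω = 5: 5.4 dB, -68.2°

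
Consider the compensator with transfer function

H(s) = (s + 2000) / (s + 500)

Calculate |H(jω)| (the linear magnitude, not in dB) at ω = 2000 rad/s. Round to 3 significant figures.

Substitute s = j2000:
Numerator: (j2000) + 2000 = 2000 + j2000
Denominator: (j2000) + 500 = 500 + j2000
|N| = √(2000² + 2000²) ≈ 2828.4, ∠N ≈ 45.00°
|D| = √(500² + 2000²) ≈ 2061.6, ∠D ≈ 75.96°
|H| = 2828.4 / 2061.6 ≈ 1.3719

1.37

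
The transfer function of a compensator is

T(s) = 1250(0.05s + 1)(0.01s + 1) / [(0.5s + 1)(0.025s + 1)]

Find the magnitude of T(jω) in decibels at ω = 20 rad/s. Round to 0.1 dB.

44.1 dB

At ω = 20 rad/s:
zero (1 + j20·0.05) = 1 + j1 → |·| ≈ 1.4142, ∠ ≈ 45.00°
zero (1 + j20·0.01) = 1 + j0.2 → |·| ≈ 1.0198, ∠ ≈ 11.31°
pole (1 + j20·0.5) = 1 + j10 → |·| ≈ 10.05, ∠ ≈ 84.29°
pole (1 + j20·0.025) = 1 + j0.5 → |·| ≈ 1.118, ∠ ≈ 26.57°
|T| = 1250 · 1.4142 · 1.0198 / (10.05 · 1.118) ≈ 160.45
Gain = 20 log₁₀(160.45) ≈ 44.11 dB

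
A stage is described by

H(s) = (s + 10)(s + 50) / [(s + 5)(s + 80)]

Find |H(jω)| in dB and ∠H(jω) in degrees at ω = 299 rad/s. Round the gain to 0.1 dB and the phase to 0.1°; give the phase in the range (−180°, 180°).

At s = jω = j299:
zero (s+10): 10 + j299 → |·| = √(10²+299²) = √89501 ≈ 299.17, ∠ = arctan(299/10) ≈ 88.08°
zero (s+50): 50 + j299 → |·| = √(50²+299²) = √91901 ≈ 303.15, ∠ = arctan(299/50) ≈ 80.51°
pole (s+5): 5 + j299 → |·| = √(5²+299²) = √89426 ≈ 299.04, ∠ = arctan(299/5) ≈ 89.04°
pole (s+80): 80 + j299 → |·| = √(80²+299²) = √95801 ≈ 309.52, ∠ = arctan(299/80) ≈ 75.02°
|H| = 1 · 90693 / 92559 ≈ 0.97984
Gain = 20 log₁₀(0.97984) ≈ -0.18 dB
∠H = 168.59° − 164.06° = 4.53°

-0.2 dB, 4.5°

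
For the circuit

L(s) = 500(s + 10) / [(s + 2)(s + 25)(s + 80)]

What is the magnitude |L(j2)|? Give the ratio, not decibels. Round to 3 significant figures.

0.898

At s = jω = j2:
zero (s+10): 10 + j2 → |·| = √(10²+2²) = √104 ≈ 10.198, ∠ = arctan(2/10) ≈ 11.31°
pole (s+2): 2 + j2 → |·| = √(2²+2²) = √8 ≈ 2.8284, ∠ = arctan(2/2) ≈ 45.00°
pole (s+25): 25 + j2 → |·| = √(25²+2²) = √629 ≈ 25.08, ∠ = arctan(2/25) ≈ 4.57°
pole (s+80): 80 + j2 → |·| = √(80²+2²) = √6404 ≈ 80.025, ∠ = arctan(2/80) ≈ 1.43°
|L| = 500 · 10.198 / 5676.7 ≈ 0.89823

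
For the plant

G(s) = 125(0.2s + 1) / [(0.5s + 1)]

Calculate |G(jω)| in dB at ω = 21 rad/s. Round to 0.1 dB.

34.2 dB

At ω = 21 rad/s:
zero (1 + j21·0.2) = 1 + j4.2 → |·| ≈ 4.3174, ∠ ≈ 76.61°
pole (1 + j21·0.5) = 1 + j10.5 → |·| ≈ 10.548, ∠ ≈ 84.56°
|G| = 125 · 4.3174 / (10.548) ≈ 51.164
Gain = 20 log₁₀(51.164) ≈ 34.18 dB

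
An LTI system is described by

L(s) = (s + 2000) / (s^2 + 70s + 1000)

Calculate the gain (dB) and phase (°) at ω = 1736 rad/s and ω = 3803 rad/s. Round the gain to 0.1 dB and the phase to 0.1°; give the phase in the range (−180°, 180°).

ω = 1736: -61.1 dB, -136.7°; ω = 3803: -70.5 dB, -116.7°

Substitute s = j1736:
Numerator: (j1736) + 2000 = 2000 + j1736
Denominator: (j1736)^2 + 70(j1736) + 1000 = -3012696 + j121520
|N| = √(2000² + 1736²) ≈ 2648.3, ∠N ≈ 40.96°
|D| = √(3012696² + 121520²) ≈ 3.0151e+06, ∠D ≈ 177.69°
|L| = 2648.3 / 3.0151e+06 ≈ 0.00087835
Gain = 20 log₁₀(0.00087835) ≈ -61.13 dB
∠L = 40.96° − 177.69° = -136.73°

Substitute s = j3803:
Numerator: (j3803) + 2000 = 2000 + j3803
Denominator: (j3803)^2 + 70(j3803) + 1000 = -14461809 + j266210
|N| = √(2000² + 3803²) ≈ 4296.8, ∠N ≈ 62.26°
|D| = √(14461809² + 266210²) ≈ 1.4464e+07, ∠D ≈ 178.95°
|L| = 4296.8 / 1.4464e+07 ≈ 0.00029707
Gain = 20 log₁₀(0.00029707) ≈ -70.54 dB
∠L = 62.26° − 178.95° = -116.69°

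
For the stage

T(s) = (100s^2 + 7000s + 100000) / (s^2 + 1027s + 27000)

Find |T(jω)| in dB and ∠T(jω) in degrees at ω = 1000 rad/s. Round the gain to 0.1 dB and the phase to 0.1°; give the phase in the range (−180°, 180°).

Substitute s = j1000:
Numerator: 100(j1000)^2 + 7000(j1000) + 100000 = -99900000 + j7000000
Denominator: (j1000)^2 + 1027(j1000) + 27000 = -973000 + j1027000
|N| = √(99900000² + 7000000²) ≈ 1.0014e+08, ∠N ≈ 175.99°
|D| = √(973000² + 1027000²) ≈ 1.4147e+06, ∠D ≈ 133.45°
|T| = 1.0014e+08 / 1.4147e+06 ≈ 70.785
Gain = 20 log₁₀(70.785) ≈ 37.00 dB
∠T = 175.99° − 133.45° = 42.54°

37.0 dB, 42.5°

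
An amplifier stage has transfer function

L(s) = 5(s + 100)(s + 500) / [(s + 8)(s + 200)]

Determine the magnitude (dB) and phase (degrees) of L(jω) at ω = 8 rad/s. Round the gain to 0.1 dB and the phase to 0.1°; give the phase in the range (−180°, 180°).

At s = jω = j8:
zero (s+100): 100 + j8 → |·| = √(100²+8²) = √10064 ≈ 100.32, ∠ = arctan(8/100) ≈ 4.57°
zero (s+500): 500 + j8 → |·| = √(500²+8²) = √250064 ≈ 500.06, ∠ = arctan(8/500) ≈ 0.92°
pole (s+8): 8 + j8 → |·| = √(8²+8²) = √128 ≈ 11.314, ∠ = arctan(8/8) ≈ 45.00°
pole (s+200): 200 + j8 → |·| = √(200²+8²) = √40064 ≈ 200.16, ∠ = arctan(8/200) ≈ 2.29°
|L| = 5 · 50166 / 2264.6 ≈ 110.76
Gain = 20 log₁₀(110.76) ≈ 40.89 dB
∠L = 5.49° − 47.29° = -41.80°

40.9 dB, -41.8°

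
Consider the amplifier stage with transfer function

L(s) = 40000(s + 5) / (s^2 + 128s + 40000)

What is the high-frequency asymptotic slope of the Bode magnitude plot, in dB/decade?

Each pole contributes −20 dB/decade at high frequency; each zero contributes +20 dB/decade.
Net: 1 zero(s) − 2 pole(s) → -20 dB/decade.

-20 dB/decade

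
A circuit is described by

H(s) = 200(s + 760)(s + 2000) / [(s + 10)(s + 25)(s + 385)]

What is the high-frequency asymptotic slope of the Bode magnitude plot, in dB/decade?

Each pole contributes −20 dB/decade at high frequency; each zero contributes +20 dB/decade.
Net: 2 zero(s) − 3 pole(s) → -20 dB/decade.

-20 dB/decade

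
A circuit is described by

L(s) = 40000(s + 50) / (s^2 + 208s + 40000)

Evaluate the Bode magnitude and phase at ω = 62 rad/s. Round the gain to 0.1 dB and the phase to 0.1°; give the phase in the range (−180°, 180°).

At s = jω = j62:
zero (s+50): 50 + j62 → |·| = √(50²+62²) = √6344 ≈ 79.649, ∠ = arctan(62/50) ≈ 51.12°
quadratic: (j62)² + 208·j62 + 40000 = 36156 + j12896 → |·| ≈ 38387, ∠ ≈ 19.63°
|L| = 40000 · 79.649 / 38387 ≈ 82.996
Gain = 20 log₁₀(82.996) ≈ 38.38 dB
∠L = 51.12° − 19.63° = 31.49°

38.4 dB, 31.5°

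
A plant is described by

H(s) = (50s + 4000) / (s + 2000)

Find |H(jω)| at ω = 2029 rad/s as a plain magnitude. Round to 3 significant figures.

35.6

Substitute s = j2029:
Numerator: 50(j2029) + 4000 = 4000 + j101450
Denominator: (j2029) + 2000 = 2000 + j2029
|N| = √(4000² + 101450²) ≈ 1.0153e+05, ∠N ≈ 87.74°
|D| = √(2000² + 2029²) ≈ 2849, ∠D ≈ 45.41°
|H| = 1.0153e+05 / 2849 ≈ 35.637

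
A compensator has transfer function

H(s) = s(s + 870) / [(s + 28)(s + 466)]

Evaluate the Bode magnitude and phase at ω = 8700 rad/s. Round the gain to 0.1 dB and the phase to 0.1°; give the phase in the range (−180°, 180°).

At s = jω = j8700:
zero (s+870): 870 + j8700 → |·| = √(870²+8700²) = √76446900 ≈ 8743.4, ∠ = arctan(8700/870) ≈ 84.29°
zero at origin: s = j8700 → |·| = 8700, ∠ = 90.00°
pole (s+28): 28 + j8700 → |·| = √(28²+8700²) = √75690784 ≈ 8700, ∠ = arctan(8700/28) ≈ 89.82°
pole (s+466): 466 + j8700 → |·| = √(466²+8700²) = √75907156 ≈ 8712.5, ∠ = arctan(8700/466) ≈ 86.93°
|H| = 1 · 7.6068e+07 / 7.5799e+07 ≈ 1.0035
Gain = 20 log₁₀(1.0035) ≈ 0.03 dB
∠H = 174.29° − 176.75° = -2.46°

0.0 dB, -2.5°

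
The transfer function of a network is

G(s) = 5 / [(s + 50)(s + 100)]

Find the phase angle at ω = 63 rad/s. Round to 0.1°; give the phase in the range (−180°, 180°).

-83.8°

At s = jω = j63:
pole (s+50): 50 + j63 → |·| = √(50²+63²) = √6469 ≈ 80.43, ∠ = arctan(63/50) ≈ 51.56°
pole (s+100): 100 + j63 → |·| = √(100²+63²) = √13969 ≈ 118.19, ∠ = arctan(63/100) ≈ 32.21°
∠G = 0.00° − 83.77° = -83.77°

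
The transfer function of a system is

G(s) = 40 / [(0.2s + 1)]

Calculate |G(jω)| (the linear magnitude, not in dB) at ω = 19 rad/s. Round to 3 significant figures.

At ω = 19 rad/s:
pole (1 + j19·0.2) = 1 + j3.8 → |·| ≈ 3.9294, ∠ ≈ 75.26°
|G| = 40 · 1 / (3.9294) ≈ 10.18

10.2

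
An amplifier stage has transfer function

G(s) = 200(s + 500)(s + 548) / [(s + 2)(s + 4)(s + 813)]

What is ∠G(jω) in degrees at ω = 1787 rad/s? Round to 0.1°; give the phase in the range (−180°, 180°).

-98.0°

At s = jω = j1787:
zero (s+500): 500 + j1787 → |·| = √(500²+1787²) = √3443369 ≈ 1855.6, ∠ = arctan(1787/500) ≈ 74.37°
zero (s+548): 548 + j1787 → |·| = √(548²+1787²) = √3493673 ≈ 1869.1, ∠ = arctan(1787/548) ≈ 72.95°
pole (s+2): 2 + j1787 → |·| = √(2²+1787²) = √3193373 ≈ 1787, ∠ = arctan(1787/2) ≈ 89.94°
pole (s+4): 4 + j1787 → |·| = √(4²+1787²) = √3193385 ≈ 1787, ∠ = arctan(1787/4) ≈ 89.87°
pole (s+813): 813 + j1787 → |·| = √(813²+1787²) = √3854338 ≈ 1963.2, ∠ = arctan(1787/813) ≈ 65.54°
∠G = 147.32° − 245.35° = -98.03°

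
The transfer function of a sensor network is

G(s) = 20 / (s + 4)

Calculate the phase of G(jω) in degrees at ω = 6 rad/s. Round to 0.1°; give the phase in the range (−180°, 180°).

-56.3°

Substitute s = j6:
Numerator: 20 = 20 + j0
Denominator: (j6) + 4 = 4 + j6
|N| = √(20² + 0²) ≈ 20, ∠N ≈ 0.00°
|D| = √(4² + 6²) ≈ 7.2111, ∠D ≈ 56.31°
∠G = 0.00° − 56.31° = -56.31°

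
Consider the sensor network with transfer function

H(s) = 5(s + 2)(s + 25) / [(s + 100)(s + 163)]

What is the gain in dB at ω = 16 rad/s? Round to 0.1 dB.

At s = jω = j16:
zero (s+2): 2 + j16 → |·| = √(2²+16²) = √260 ≈ 16.125, ∠ = arctan(16/2) ≈ 82.87°
zero (s+25): 25 + j16 → |·| = √(25²+16²) = √881 ≈ 29.682, ∠ = arctan(16/25) ≈ 32.62°
pole (s+100): 100 + j16 → |·| = √(100²+16²) = √10256 ≈ 101.27, ∠ = arctan(16/100) ≈ 9.09°
pole (s+163): 163 + j16 → |·| = √(163²+16²) = √26825 ≈ 163.78, ∠ = arctan(16/163) ≈ 5.61°
|H| = 5 · 478.62 / 16586 ≈ 0.14428
Gain = 20 log₁₀(0.14428) ≈ -16.82 dB

-16.8 dB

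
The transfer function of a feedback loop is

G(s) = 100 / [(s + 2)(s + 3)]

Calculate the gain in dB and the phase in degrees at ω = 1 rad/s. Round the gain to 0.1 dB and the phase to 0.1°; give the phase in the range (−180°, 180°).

At s = jω = j1:
pole (s+2): 2 + j1 → |·| = √(2²+1²) = √5 ≈ 2.2361, ∠ = arctan(1/2) ≈ 26.57°
pole (s+3): 3 + j1 → |·| = √(3²+1²) = √10 ≈ 3.1623, ∠ = arctan(1/3) ≈ 18.43°
|G| = 100 / 7.0712 ≈ 14.142
Gain = 20 log₁₀(14.142) ≈ 23.01 dB
∠G = 0.00° − 45.00° = -45.00°

23.0 dB, -45.0°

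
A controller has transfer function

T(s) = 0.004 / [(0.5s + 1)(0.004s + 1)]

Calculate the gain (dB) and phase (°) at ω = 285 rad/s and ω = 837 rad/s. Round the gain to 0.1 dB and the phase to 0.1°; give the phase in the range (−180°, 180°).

At ω = 285 rad/s:
pole (1 + j285·0.5) = 1 + j142.5 → |·| ≈ 142.5, ∠ ≈ 89.60°
pole (1 + j285·0.004) = 1 + j1.14 → |·| ≈ 1.5164, ∠ ≈ 48.74°
|T| = 0.004 · 1 / (142.5 · 1.5164) ≈ 1.8511e-05
Gain = 20 log₁₀(1.8511e-05) ≈ -94.65 dB
∠T = (0°) − (89.60° + 48.74°) = -138.34°

At ω = 837 rad/s:
pole (1 + j837·0.5) = 1 + j418.5 → |·| ≈ 418.5, ∠ ≈ 89.86°
pole (1 + j837·0.004) = 1 + j3.348 → |·| ≈ 3.4942, ∠ ≈ 73.37°
|T| = 0.004 · 1 / (418.5 · 3.4942) ≈ 2.7354e-06
Gain = 20 log₁₀(2.7354e-06) ≈ -111.26 dB
∠T = (0°) − (89.86° + 73.37°) = -163.23°

ω = 285: -94.7 dB, -138.3°; ω = 837: -111.3 dB, -163.2°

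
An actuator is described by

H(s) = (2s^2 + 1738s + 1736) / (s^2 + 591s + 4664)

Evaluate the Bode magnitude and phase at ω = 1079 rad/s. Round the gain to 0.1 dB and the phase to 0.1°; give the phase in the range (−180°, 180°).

7.1 dB, -10.1°

Substitute s = j1079:
Numerator: 2(j1079)^2 + 1738(j1079) + 1736 = -2326746 + j1875302
Denominator: (j1079)^2 + 591(j1079) + 4664 = -1159577 + j637689
|N| = √(2326746² + 1875302²) ≈ 2.9884e+06, ∠N ≈ 141.13°
|D| = √(1159577² + 637689²) ≈ 1.3234e+06, ∠D ≈ 151.19°
|H| = 2.9884e+06 / 1.3234e+06 ≈ 2.2581
Gain = 20 log₁₀(2.2581) ≈ 7.07 dB
∠H = 141.13° − 151.19° = -10.06°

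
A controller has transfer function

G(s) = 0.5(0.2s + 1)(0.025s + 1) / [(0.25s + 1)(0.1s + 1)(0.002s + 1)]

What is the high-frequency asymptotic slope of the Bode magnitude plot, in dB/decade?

-20 dB/decade

Each pole contributes −20 dB/decade at high frequency; each zero contributes +20 dB/decade.
Net: 2 zero(s) − 3 pole(s) → -20 dB/decade.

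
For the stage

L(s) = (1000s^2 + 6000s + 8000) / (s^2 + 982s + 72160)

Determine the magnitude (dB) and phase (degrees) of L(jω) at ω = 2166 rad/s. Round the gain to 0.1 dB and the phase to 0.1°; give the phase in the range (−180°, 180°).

Substitute s = j2166:
Numerator: 1000(j2166)^2 + 6000(j2166) + 8000 = -4691548000 + j12996000
Denominator: (j2166)^2 + 982(j2166) + 72160 = -4619396 + j2127012
|N| = √(4691548000² + 12996000²) ≈ 4.6916e+09, ∠N ≈ 179.84°
|D| = √(4619396² + 2127012²) ≈ 5.0856e+06, ∠D ≈ 155.28°
|L| = 4.6916e+09 / 5.0856e+06 ≈ 922.53
Gain = 20 log₁₀(922.53) ≈ 59.30 dB
∠L = 179.84° − 155.28° = 24.56°

59.3 dB, 24.6°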